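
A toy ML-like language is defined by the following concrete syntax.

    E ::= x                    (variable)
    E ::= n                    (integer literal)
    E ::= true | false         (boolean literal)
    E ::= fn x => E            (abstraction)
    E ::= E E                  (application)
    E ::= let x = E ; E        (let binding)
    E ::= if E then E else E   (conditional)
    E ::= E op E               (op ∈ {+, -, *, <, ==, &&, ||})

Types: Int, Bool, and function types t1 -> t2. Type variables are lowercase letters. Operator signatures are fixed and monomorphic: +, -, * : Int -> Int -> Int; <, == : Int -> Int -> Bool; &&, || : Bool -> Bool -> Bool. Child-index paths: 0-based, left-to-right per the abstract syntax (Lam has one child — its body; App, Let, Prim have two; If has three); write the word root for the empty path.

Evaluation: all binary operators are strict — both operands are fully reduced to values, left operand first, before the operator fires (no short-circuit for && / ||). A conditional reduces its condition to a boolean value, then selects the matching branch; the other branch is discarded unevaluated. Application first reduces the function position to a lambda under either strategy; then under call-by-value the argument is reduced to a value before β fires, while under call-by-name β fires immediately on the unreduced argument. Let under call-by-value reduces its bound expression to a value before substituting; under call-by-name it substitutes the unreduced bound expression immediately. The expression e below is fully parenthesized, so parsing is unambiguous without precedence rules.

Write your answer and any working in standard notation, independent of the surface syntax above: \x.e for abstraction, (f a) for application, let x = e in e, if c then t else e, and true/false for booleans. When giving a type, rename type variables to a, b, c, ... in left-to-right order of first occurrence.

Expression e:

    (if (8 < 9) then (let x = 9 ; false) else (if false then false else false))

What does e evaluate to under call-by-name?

Answer: false

Working:
step 0: (if (8 < 9) then (let x = 9 in false) else (if false then false else false))
step 1: [delta@0] (if true then (let x = 9 in false) else (if false then false else false))
step 2: [if@root] (let x = 9 in false)
step 3: [let@root] false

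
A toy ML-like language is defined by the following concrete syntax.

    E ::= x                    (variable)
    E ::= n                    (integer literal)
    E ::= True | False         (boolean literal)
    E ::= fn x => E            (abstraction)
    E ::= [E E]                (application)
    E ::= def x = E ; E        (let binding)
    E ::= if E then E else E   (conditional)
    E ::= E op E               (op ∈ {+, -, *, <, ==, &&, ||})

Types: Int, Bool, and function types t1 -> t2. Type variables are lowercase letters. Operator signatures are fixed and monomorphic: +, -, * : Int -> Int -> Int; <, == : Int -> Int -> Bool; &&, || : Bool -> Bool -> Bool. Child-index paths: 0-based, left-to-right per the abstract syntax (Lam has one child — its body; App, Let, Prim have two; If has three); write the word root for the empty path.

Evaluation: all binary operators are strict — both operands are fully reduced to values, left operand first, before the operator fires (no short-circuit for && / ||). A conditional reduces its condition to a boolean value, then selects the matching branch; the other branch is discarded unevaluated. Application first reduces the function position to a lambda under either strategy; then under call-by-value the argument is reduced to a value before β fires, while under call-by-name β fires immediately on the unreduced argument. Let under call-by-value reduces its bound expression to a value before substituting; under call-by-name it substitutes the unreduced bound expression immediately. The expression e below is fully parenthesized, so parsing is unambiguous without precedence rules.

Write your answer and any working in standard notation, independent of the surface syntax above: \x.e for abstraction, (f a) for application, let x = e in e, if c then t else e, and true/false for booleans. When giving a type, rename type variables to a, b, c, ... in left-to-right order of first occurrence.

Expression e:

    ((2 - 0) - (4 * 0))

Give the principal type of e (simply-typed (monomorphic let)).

Answer: Int

Working:
  unify Int ~ Int
  unify Int ~ Int
  unify Int ~ Int
  unify Int ~ Int
  unify Int ~ Int
  unify Int ~ Int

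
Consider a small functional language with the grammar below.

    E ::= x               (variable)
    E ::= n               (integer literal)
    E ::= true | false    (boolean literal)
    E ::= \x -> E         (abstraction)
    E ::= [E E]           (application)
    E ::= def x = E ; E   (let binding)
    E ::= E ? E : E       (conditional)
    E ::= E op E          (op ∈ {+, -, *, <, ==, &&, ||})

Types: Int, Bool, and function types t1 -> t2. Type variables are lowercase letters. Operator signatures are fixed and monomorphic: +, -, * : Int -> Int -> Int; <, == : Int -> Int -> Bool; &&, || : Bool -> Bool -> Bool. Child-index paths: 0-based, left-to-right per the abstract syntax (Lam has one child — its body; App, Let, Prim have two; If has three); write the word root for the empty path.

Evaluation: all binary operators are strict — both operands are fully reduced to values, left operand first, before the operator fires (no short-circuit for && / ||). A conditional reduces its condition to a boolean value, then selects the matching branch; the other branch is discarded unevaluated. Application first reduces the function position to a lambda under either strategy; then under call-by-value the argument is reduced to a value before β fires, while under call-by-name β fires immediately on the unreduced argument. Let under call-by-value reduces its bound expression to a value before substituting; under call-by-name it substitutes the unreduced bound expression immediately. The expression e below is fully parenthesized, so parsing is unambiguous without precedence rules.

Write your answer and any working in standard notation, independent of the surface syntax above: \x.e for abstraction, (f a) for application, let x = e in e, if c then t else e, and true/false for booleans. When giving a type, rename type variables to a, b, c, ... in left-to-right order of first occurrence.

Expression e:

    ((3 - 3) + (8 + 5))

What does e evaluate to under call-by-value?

Answer: 13

Trace:
step 0: ((3 - 3) + (8 + 5))
step 1: [delta@0] (0 + (8 + 5))
step 2: [delta@1] (0 + 13)
step 3: [delta@root] 13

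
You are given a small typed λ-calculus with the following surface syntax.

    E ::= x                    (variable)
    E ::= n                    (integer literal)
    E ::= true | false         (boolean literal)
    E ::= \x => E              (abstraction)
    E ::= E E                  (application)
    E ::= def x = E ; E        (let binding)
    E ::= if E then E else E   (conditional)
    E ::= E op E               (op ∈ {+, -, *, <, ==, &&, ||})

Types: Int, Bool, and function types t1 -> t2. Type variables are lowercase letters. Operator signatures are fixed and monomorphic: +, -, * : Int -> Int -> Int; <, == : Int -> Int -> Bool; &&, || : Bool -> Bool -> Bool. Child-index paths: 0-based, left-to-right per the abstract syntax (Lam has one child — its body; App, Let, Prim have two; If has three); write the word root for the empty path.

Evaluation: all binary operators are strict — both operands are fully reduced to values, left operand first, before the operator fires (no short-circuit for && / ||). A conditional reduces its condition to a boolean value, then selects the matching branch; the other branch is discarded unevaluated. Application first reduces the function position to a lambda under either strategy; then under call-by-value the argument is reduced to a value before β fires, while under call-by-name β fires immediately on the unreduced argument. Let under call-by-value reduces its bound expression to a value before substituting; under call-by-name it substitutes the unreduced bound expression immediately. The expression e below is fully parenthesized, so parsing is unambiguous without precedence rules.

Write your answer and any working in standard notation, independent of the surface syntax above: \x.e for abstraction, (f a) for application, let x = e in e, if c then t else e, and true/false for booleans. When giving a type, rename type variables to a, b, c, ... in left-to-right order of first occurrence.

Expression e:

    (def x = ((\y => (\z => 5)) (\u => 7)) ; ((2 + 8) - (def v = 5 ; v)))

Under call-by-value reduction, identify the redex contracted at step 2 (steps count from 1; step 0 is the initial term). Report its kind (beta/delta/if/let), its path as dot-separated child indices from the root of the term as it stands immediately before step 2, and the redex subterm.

Answer: let at root : (let x = (\z.5) in ((2 + 8) - (let v = 5 in v)))

Derivation:
step 0: (let x = ((\y.(\z.5)) (\u.7)) in ((2 + 8) - (let v = 5 in v)))
step 1: [beta@0] (let x = (\z.5) in ((2 + 8) - (let v = 5 in v)))
step 2: [let@root] ((2 + 8) - (let v = 5 in v))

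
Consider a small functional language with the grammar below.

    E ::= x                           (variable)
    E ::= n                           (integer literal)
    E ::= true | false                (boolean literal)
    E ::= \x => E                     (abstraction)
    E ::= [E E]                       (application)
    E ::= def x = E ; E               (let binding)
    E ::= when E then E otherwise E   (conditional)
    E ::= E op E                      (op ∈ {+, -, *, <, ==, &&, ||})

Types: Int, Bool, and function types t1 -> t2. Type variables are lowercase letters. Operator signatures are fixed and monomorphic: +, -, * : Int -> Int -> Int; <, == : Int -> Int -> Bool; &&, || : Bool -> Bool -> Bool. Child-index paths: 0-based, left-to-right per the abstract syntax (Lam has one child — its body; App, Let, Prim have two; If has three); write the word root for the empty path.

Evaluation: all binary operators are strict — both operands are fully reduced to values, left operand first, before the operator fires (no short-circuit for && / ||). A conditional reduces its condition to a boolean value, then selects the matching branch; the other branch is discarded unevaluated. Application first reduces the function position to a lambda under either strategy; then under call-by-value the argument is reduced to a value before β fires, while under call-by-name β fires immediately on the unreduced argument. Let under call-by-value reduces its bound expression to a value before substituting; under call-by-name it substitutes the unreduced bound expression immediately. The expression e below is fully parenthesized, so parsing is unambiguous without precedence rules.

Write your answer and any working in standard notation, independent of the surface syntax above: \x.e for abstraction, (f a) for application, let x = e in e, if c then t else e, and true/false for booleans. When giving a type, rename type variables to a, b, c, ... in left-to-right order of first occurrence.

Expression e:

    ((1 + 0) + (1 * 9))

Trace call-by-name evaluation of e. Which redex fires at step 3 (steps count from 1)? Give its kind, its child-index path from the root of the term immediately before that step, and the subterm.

Trace:
step 0: ((1 + 0) + (1 * 9))
step 1: [delta@0] (1 + (1 * 9))
step 2: [delta@1] (1 + 9)
step 3: [delta@root] 10

Answer: delta at root : (1 + 9)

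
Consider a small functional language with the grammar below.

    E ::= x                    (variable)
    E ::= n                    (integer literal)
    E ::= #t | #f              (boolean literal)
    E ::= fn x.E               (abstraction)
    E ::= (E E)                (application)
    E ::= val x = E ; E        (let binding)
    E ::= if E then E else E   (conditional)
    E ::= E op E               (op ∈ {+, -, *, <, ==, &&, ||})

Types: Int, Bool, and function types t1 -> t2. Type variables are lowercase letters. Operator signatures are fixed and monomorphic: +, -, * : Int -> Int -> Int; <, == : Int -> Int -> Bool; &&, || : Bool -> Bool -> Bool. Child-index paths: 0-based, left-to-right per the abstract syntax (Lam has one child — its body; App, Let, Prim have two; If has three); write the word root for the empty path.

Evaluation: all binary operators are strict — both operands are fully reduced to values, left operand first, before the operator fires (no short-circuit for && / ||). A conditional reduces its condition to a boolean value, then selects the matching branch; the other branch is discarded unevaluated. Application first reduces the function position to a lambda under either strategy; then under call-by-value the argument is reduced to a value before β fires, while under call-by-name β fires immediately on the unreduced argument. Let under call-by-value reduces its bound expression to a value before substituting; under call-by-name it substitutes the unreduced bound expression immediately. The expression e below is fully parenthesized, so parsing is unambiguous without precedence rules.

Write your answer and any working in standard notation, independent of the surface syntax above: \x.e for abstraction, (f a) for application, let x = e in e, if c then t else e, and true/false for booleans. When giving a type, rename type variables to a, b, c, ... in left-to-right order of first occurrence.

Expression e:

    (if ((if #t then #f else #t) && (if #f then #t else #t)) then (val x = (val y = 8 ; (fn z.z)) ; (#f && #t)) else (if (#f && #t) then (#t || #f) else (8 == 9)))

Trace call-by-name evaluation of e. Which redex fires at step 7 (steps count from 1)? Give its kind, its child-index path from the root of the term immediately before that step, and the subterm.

Answer: delta at root : (8 == 9)

Trace:
step 0: (if ((if true then false else true) && (if false then true else true)) then (let x = (let y = 8 in (\z.z)) in (false && true)) else (if (false && true) then (true || false) else (8 == 9)))
step 1: [if@0.0] (if (false && (if false then true else true)) then (let x = (let y = 8 in (\z.z)) in (false && true)) else (if (false && true) then (true || false) else (8 == 9)))
step 2: [if@0.1] (if (false && true) then (let x = (let y = 8 in (\z.z)) in (false && true)) else (if (false && true) then (true || false) else (8 == 9)))
step 3: [delta@0] (if false then (let x = (let y = 8 in (\z.z)) in (false && true)) else (if (false && true) then (true || false) else (8 == 9)))
step 4: [if@root] (if (false && true) then (true || false) else (8 == 9))
step 5: [delta@0] (if false then (true || false) else (8 == 9))
step 6: [if@root] (8 == 9)
step 7: [delta@root] false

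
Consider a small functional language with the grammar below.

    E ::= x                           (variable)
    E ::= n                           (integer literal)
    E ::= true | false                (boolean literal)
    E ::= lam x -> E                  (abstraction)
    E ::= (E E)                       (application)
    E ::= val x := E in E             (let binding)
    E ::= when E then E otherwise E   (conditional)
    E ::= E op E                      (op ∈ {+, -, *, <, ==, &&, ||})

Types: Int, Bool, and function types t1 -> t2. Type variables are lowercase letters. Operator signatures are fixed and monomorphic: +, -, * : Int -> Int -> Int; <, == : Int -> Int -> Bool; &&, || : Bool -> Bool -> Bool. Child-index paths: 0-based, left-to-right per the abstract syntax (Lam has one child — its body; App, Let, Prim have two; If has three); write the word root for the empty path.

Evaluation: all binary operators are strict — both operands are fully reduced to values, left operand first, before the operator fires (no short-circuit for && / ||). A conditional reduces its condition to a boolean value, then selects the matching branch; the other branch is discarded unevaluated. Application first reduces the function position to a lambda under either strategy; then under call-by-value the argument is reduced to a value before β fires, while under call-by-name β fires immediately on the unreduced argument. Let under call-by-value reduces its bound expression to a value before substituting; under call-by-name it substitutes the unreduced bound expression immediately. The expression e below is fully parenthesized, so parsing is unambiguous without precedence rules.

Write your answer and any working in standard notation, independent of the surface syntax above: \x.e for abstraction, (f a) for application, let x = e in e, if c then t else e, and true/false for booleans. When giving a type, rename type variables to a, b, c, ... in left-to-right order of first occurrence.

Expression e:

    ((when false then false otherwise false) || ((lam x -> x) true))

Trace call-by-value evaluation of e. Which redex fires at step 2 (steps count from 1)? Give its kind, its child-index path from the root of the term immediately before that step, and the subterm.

Working:
step 0: ((if false then false else false) || ((\x.x) true))
step 1: [if@0] (false || ((\x.x) true))
step 2: [beta@1] (false || true)

Answer: beta at 1 : ((\x.x) true)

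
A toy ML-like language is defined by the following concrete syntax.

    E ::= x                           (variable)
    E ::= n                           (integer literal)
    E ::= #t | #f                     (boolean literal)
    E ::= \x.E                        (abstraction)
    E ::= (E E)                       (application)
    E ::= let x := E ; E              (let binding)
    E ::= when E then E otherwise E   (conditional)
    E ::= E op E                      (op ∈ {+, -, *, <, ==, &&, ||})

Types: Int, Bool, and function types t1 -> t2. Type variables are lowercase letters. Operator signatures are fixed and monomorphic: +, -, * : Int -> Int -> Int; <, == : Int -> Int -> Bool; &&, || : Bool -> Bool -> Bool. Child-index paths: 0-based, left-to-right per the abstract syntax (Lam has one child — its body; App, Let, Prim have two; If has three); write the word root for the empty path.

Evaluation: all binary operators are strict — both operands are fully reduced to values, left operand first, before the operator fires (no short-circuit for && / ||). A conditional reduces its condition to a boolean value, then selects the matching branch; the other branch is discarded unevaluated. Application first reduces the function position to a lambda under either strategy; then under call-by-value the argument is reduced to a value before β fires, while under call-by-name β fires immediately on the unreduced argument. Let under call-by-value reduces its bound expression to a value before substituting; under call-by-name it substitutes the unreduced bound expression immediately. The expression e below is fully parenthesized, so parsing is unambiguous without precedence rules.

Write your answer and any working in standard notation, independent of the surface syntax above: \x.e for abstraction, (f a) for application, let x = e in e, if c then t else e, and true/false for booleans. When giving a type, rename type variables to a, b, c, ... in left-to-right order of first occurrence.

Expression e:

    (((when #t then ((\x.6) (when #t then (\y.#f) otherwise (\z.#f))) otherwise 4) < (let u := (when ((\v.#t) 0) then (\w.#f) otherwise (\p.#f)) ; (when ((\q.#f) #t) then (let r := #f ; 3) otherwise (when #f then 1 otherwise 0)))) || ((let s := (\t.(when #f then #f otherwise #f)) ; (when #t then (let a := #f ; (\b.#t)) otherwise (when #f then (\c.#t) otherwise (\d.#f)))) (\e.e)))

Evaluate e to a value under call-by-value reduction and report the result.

Working:
step 0: (((if true then ((\x.6) (if true then (\y.false) else (\z.false))) else 4) < (let u = (if ((\v.true) 0) then (\w.false) else (\p.false)) in (if ((\q.false) true) then (let r = false in 3) else (if false then 1 else 0)))) || ((let s = (\t.(if false then false else false)) in (if true then (let a = false in (\b.true)) else (if false then (\c.true) else (\d.false)))) (\e.e)))
step 1: [if@0.0] ((((\x.6) (if true then (\y.false) else (\z.false))) < (let u = (if ((\v.true) 0) then (\w.false) else (\p.false)) in (if ((\q.false) true) then (let r = false in 3) else (if false then 1 else 0)))) || ((let s = (\t.(if false then false else false)) in (if true then (let a = false in (\b.true)) else (if false then (\c.true) else (\d.false)))) (\e.e)))
step 2: [if@0.0.1] ((((\x.6) (\y.false)) < (let u = (if ((\v.true) 0) then (\w.false) else (\p.false)) in (if ((\q.false) true) then (let r = false in 3) else (if false then 1 else 0)))) || ((let s = (\t.(if false then false else false)) in (if true then (let a = false in (\b.true)) else (if false then (\c.true) else (\d.false)))) (\e.e)))
step 3: [beta@0.0] ((6 < (let u = (if ((\v.true) 0) then (\w.false) else (\p.false)) in (if ((\q.false) true) then (let r = false in 3) else (if false then 1 else 0)))) || ((let s = (\t.(if false then false else false)) in (if true then (let a = false in (\b.true)) else (if false then (\c.true) else (\d.false)))) (\e.e)))
step 4: [beta@0.1.0.0] ((6 < (let u = (if true then (\w.false) else (\p.false)) in (if ((\q.false) true) then (let r = false in 3) else (if false then 1 else 0)))) || ((let s = (\t.(if false then false else false)) in (if true then (let a = false in (\b.true)) else (if false then (\c.true) else (\d.false)))) (\e.e)))
step 5: [if@0.1.0] ((6 < (let u = (\w.false) in (if ((\q.false) true) then (let r = false in 3) else (if false then 1 else 0)))) || ((let s = (\t.(if false then false else false)) in (if true then (let a = false in (\b.true)) else (if false then (\c.true) else (\d.false)))) (\e.e)))
step 6: [let@0.1] ((6 < (if ((\q.false) true) then (let r = false in 3) else (if false then 1 else 0))) || ((let s = (\t.(if false then false else false)) in (if true then (let a = false in (\b.true)) else (if false then (\c.true) else (\d.false)))) (\e.e)))
step 7: [beta@0.1.0] ((6 < (if false then (let r = false in 3) else (if false then 1 else 0))) || ((let s = (\t.(if false then false else false)) in (if true then (let a = false in (\b.true)) else (if false then (\c.true) else (\d.false)))) (\e.e)))
step 8: [if@0.1] ((6 < (if false then 1 else 0)) || ((let s = (\t.(if false then false else false)) in (if true then (let a = false in (\b.true)) else (if false then (\c.true) else (\d.false)))) (\e.e)))
step 9: [if@0.1] ((6 < 0) || ((let s = (\t.(if false then false else false)) in (if true then (let a = false in (\b.true)) else (if false then (\c.true) else (\d.false)))) (\e.e)))
step 10: [delta@0] (false || ((let s = (\t.(if false then false else false)) in (if true then (let a = false in (\b.true)) else (if false then (\c.true) else (\d.false)))) (\e.e)))
step 11: [let@1.0] (false || ((if true then (let a = false in (\b.true)) else (if false then (\c.true) else (\d.false))) (\e.e)))
step 12: [if@1.0] (false || ((let a = false in (\b.true)) (\e.e)))
step 13: [let@1.0] (false || ((\b.true) (\e.e)))
step 14: [beta@1] (false || true)
step 15: [delta@root] true

Answer: true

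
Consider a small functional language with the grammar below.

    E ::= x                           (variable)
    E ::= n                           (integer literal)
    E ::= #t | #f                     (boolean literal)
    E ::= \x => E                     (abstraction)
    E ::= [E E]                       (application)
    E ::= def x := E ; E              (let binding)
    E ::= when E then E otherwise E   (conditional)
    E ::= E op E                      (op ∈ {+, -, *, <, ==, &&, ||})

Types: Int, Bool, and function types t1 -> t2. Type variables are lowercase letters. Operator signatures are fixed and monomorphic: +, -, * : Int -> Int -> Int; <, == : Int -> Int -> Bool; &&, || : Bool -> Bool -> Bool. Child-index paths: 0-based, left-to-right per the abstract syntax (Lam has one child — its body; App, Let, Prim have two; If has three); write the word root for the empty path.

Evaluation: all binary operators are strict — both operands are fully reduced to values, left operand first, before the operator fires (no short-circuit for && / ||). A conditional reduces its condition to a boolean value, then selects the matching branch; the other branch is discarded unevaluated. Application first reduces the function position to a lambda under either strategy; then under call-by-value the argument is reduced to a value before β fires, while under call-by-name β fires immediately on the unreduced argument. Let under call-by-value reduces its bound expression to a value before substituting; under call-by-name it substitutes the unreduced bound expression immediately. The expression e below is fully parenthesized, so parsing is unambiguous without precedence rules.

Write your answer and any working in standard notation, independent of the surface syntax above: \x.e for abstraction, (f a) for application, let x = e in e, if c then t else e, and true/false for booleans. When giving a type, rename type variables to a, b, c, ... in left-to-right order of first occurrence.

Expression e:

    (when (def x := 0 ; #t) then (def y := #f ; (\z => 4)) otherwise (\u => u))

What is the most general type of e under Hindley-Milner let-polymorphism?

Answer: Int -> Int

Working:
let x : Int
  unify Bool ~ Bool
let y : Bool
\z._ : a -> Int
u : b
\u._ : b -> b
  unify a -> Int ~ b -> b
  unify a ~ b
  unify Int ~ b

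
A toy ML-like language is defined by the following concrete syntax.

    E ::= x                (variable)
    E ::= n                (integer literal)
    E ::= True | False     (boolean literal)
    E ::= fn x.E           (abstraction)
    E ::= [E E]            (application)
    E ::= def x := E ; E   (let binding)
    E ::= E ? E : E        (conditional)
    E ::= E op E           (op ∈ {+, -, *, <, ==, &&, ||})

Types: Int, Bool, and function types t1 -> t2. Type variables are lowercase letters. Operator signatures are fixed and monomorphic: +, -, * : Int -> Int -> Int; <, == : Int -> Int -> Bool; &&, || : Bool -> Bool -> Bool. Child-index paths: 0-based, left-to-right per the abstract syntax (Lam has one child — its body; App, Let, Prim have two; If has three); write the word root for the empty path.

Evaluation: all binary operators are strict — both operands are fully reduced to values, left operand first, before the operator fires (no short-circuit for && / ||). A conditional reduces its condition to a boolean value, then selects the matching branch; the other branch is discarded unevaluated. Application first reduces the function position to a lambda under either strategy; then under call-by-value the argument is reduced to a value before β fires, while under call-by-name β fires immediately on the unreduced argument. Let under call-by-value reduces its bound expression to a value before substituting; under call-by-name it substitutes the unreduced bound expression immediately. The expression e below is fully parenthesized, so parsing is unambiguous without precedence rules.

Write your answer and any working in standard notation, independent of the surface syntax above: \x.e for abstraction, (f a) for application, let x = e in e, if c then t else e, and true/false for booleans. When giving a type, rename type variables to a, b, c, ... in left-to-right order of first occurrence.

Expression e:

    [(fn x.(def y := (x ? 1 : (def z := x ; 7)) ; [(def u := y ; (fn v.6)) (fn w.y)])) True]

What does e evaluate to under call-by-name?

Working:
step 0: ((\x.(let y = (if x then 1 else (let z = x in 7)) in ((let u = y in (\v.6)) (\w.y)))) true)
step 1: [beta@root] (let y = (if true then 1 else (let z = true in 7)) in ((let u = y in (\v.6)) (\w.y)))
step 2: [let@root] ((let u = (if true then 1 else (let z = true in 7)) in (\v.6)) (\w.(if true then 1 else (let z = true in 7))))
step 3: [let@0] ((\v.6) (\w.(if true then 1 else (let z = true in 7))))
step 4: [beta@root] 6

Answer: 6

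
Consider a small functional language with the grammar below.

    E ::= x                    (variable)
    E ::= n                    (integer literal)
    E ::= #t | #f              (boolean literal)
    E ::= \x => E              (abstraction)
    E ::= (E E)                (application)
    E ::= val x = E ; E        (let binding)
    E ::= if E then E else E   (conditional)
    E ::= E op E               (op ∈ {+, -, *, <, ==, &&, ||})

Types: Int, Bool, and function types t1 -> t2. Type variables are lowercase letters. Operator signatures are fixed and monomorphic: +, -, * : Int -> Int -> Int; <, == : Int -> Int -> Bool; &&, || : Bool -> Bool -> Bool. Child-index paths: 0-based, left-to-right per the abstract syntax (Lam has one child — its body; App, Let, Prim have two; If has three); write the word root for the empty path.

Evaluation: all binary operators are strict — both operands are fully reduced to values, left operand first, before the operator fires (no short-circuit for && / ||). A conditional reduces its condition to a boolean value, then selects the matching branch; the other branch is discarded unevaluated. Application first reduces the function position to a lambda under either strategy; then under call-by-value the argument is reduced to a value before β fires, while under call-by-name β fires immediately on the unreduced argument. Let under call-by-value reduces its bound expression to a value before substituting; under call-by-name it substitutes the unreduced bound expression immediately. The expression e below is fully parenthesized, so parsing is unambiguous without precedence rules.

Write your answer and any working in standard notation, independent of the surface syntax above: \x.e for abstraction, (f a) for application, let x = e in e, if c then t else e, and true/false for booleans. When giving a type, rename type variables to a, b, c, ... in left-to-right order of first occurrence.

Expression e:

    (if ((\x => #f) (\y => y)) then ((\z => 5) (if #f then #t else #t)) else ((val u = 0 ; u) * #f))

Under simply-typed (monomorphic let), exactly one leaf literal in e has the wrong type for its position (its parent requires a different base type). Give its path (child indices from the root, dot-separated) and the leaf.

Derivation:
\x._ : a -> Bool
y : b
\y._ : b -> b
  unify a -> Bool ~ (b -> b) -> c
  unify a ~ b -> b
  unify Bool ~ c
_ _ : Bool
  unify Bool ~ Bool
\z._ : d -> Int
  unify Bool ~ Bool
  unify Bool ~ Bool
  unify d -> Int ~ Bool -> e
  unify d ~ Bool
  unify Int ~ e
_ _ : Int
let u : Int
u : Int
  unify Int ~ Int
  unify Bool ~ Int
  FAIL: mismatch Bool ~ Int

Answer: 2.1 : false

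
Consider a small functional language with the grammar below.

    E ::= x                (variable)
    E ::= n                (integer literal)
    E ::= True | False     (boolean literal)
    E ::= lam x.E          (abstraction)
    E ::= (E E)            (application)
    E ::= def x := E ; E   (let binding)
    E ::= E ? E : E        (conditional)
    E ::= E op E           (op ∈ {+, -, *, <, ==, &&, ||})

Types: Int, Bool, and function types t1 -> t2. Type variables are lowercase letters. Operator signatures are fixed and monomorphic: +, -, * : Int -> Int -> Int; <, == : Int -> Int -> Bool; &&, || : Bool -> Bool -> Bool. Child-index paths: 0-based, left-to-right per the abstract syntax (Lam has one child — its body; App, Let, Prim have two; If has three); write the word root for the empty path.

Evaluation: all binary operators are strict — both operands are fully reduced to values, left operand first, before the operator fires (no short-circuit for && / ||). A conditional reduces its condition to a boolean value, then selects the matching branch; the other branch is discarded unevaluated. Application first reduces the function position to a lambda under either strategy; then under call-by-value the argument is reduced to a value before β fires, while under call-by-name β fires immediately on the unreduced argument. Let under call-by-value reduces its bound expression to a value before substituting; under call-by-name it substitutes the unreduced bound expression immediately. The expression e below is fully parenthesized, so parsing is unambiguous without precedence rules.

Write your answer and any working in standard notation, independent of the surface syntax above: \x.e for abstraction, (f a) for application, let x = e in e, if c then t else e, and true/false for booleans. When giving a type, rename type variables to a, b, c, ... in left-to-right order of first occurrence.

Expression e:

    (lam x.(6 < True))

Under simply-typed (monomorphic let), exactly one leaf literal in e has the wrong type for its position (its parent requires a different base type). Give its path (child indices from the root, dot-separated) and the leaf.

Answer: 0.1 : true

Trace:
  unify Int ~ Int
  unify Bool ~ Int
  FAIL: mismatch Bool ~ Int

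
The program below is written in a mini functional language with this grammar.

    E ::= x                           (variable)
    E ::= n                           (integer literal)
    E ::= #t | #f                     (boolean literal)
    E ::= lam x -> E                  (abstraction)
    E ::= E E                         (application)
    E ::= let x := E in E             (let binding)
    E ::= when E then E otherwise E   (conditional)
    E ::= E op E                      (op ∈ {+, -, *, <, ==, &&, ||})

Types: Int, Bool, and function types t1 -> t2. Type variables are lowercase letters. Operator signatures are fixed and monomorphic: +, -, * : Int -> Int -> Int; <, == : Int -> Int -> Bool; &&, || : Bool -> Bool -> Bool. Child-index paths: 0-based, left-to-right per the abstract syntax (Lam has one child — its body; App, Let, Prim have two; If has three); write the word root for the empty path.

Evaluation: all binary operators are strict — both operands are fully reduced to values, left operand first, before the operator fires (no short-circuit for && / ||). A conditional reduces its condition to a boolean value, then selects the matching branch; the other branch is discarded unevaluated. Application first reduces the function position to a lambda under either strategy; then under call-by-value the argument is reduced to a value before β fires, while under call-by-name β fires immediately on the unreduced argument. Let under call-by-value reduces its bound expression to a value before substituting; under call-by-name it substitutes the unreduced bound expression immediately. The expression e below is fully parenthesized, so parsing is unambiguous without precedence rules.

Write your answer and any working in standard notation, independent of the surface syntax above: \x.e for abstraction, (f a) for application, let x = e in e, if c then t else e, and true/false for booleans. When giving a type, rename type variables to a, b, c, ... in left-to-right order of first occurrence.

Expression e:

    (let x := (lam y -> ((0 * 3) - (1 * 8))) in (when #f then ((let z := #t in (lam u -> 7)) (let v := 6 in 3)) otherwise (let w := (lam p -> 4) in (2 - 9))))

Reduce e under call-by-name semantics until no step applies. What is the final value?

Answer: -7

Working:
step 0: (let x = (\y.((0 * 3) - (1 * 8))) in (if false then ((let z = true in (\u.7)) (let v = 6 in 3)) else (let w = (\p.4) in (2 - 9))))
step 1: [let@root] (if false then ((let z = true in (\u.7)) (let v = 6 in 3)) else (let w = (\p.4) in (2 - 9)))
step 2: [if@root] (let w = (\p.4) in (2 - 9))
step 3: [let@root] (2 - 9)
step 4: [delta@root] -7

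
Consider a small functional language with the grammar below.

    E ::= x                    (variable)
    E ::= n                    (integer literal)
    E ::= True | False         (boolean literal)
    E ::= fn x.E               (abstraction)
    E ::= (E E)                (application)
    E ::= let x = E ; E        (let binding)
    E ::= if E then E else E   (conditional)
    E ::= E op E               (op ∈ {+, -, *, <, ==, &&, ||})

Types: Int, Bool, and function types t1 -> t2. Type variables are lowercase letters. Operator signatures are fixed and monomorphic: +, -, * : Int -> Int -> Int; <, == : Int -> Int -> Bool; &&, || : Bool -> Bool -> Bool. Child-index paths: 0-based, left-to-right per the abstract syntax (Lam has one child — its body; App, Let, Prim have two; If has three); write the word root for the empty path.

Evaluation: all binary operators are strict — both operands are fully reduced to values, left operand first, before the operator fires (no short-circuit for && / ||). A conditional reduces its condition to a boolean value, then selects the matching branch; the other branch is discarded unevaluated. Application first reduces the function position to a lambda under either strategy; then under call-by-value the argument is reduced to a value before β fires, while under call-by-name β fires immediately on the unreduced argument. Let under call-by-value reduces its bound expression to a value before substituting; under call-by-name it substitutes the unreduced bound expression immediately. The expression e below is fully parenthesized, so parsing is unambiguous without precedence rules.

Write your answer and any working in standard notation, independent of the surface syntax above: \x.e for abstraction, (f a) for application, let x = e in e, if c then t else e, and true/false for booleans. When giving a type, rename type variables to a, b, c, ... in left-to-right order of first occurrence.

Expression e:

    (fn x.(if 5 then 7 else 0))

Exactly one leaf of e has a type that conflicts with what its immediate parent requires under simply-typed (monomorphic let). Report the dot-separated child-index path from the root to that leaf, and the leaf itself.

Derivation:
  unify Int ~ Bool
  FAIL: mismatch Int ~ Bool

Answer: 0.0 : 5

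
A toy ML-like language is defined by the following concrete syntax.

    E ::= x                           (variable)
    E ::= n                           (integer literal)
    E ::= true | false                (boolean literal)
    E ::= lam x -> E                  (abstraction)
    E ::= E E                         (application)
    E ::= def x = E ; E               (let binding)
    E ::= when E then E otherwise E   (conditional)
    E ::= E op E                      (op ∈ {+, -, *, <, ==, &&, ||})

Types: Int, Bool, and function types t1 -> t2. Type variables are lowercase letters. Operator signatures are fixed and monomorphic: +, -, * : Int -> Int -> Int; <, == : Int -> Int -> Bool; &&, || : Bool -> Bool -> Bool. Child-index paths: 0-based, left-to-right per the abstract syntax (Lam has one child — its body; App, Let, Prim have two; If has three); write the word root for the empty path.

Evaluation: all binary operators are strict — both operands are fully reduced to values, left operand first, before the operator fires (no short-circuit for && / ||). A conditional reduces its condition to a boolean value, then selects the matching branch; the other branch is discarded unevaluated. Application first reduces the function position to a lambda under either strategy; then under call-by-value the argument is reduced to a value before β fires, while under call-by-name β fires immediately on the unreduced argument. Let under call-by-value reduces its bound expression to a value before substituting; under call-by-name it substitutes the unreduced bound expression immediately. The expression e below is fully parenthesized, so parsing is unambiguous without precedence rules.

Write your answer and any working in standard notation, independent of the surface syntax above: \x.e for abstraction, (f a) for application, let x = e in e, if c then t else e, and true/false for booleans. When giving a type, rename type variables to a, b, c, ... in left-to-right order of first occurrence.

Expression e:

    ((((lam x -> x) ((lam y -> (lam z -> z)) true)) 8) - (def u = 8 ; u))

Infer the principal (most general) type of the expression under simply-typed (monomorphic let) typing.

Working:
x : a
\x._ : a -> a
z : c
\z._ : c -> c
\y._ : b -> c -> c
  unify b -> c -> c ~ Bool -> d
  unify b ~ Bool
  unify c -> c ~ d
_ _ : c -> c
  unify a -> a ~ (c -> c) -> e
  unify a ~ c -> c
  unify c -> c ~ e
_ _ : c -> c
  unify c -> c ~ Int -> f
  unify c ~ Int
  unify Int ~ f
_ _ : Int
  unify Int ~ Int
let u : Int
u : Int
  unify Int ~ Int

Answer: Int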